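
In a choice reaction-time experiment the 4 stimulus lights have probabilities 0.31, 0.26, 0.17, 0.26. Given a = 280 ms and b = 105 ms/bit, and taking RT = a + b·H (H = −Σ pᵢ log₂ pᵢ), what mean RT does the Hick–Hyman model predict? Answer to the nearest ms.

487 ms

H = 0.31·log₂(1/0.31) + 0.26·log₂(1/0.26) + 0.17·log₂(1/0.17) + 0.26·log₂(1/0.26) = 1.9690 bits.
RT = 280 + 105 × 1.9690 = 486.74 ms.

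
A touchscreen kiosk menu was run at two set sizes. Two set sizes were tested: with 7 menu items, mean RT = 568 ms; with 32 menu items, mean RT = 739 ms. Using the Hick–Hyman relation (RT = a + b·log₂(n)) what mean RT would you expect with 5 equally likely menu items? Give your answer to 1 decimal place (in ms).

530.1 ms

RT is linear in log₂ n, so two points fix the line:
  b = (739 − 568) / (log₂ 32 − log₂ 7) = 171 / (5 − 2.8074) = 77.988 ms/bit
  a = 568 − 77.988 × 2.8074 = 349.060 ms
Then RT(5) = 349.060 + 77.988 × log₂ 5 = 349.060 + 77.988 × 2.3219 ≈ 530.143 ms.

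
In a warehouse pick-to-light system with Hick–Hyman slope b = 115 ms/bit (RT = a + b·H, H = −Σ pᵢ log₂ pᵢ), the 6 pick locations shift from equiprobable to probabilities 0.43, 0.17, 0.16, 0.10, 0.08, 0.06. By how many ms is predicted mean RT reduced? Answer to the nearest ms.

39 ms

The RT saving is b·ΔH. Equiprobable H₀ = log₂(6) = 2.5850 bits; with the given probabilities H = 2.2484 bits.
b·(H₀ − H) = 115 × (2.5850 − 2.2484) = 38.70 ms.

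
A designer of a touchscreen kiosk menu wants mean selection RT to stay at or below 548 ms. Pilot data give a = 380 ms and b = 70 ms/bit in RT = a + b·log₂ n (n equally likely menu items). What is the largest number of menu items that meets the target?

5

Information budget: (548 − 380)/70 = 2.4000 bits, so n ≤ 2^2.4000 = 5.278 → at most 5.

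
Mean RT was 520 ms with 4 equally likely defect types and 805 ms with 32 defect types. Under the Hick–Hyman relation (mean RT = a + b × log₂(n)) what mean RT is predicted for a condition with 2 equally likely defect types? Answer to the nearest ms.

425 ms

RT is linear in log₂ n, so two points fix the line:
  b = (805 − 520) / (log₂ 32 − log₂ 4) = 285 / (5 − 2) = 95 ms/bit
  a = 520 − 95 × 2 = 330 ms
Then RT(2) = 330 + 95 × log₂ 2 = 330 + 95 × 1 ≈ 425.000 ms.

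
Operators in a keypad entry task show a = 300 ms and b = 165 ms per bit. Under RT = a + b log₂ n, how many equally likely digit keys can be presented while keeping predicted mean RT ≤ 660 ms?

165·log₂ n ≤ 660 − 300 = 360, giving log₂ n ≤ 2.1818 and n ≤ 4.537. The largest whole number is 4.

4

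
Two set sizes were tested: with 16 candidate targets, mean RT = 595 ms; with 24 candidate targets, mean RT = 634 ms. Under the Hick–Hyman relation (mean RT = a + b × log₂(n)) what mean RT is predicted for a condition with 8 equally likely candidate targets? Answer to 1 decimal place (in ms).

With log₂ n on the abscissa the relation is linear; from the two conditions:
  b = (634 − 595) / (log₂ 24 − log₂ 16) = 39 / (4.5850 − 4) = 66.671 ms/bit
  a = 595 − 66.671 × 4 = 328.316 ms
Then RT(8) = 328.316 + 66.671 × log₂ 8 = 328.316 + 66.671 × 3 ≈ 528.329 ms.

528.3 ms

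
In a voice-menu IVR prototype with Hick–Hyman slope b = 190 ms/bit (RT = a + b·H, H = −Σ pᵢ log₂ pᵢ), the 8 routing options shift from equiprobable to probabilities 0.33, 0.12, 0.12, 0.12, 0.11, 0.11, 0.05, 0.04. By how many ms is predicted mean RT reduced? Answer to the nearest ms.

The RT saving is b·ΔH. Equiprobable H₀ = log₂(8) = 3.0000 bits; with the given probabilities H = 2.7314 bits.
b·(H₀ − H) = 190 × (3.0000 − 2.7314) = 51.02 ms.

51 ms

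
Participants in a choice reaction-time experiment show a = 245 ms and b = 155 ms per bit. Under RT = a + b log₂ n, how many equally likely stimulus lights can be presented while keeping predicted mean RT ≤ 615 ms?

5

155·log₂ n ≤ 615 − 245 = 370, giving log₂ n ≤ 2.3871 and n ≤ 5.231. The largest whole number is 5.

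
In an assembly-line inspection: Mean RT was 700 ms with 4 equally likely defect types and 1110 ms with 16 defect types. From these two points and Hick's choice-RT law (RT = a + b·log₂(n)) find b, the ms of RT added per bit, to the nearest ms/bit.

The slope on a log₂ axis is (1110 − 700) / (4 − 2) = 205 ms/bit.

205 ms/bit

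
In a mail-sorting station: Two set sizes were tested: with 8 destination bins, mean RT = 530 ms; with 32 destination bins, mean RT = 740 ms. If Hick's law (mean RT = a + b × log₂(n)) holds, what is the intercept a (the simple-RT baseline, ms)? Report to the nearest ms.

215 ms

The slope on a log₂ axis is (740 − 530) / (5 − 3) = 105 ms/bit.
a = RT₁ − b·log₂ n₁ = 530 − 105 × 3 = 215.000 ms.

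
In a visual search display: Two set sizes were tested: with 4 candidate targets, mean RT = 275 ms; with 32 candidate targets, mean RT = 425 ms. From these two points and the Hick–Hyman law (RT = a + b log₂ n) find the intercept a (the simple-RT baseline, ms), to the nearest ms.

175 ms

Slope: b = (425 − 275) / (log₂ 32 − log₂ 4) = 150/3.0000 = 50 ms/bit.
Intercept: a = 275 − 50·log₂(4) = 175.000 ms.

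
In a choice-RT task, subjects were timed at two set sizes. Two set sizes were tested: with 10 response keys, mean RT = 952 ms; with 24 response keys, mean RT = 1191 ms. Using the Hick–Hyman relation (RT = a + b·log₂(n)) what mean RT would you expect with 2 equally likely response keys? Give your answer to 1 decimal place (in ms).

Solve the two-equation system in a and b:
  b = (1191 − 952) / (log₂ 24 − log₂ 10) = 239 / (4.5850 − 3.3219) = 189.227 ms/bit
  a = 952 − 189.227 × 3.3219 = 323.402 ms
Then RT(2) = 323.402 + 189.227 × log₂ 2 = 323.402 + 189.227 × 1 ≈ 512.629 ms.

512.6 ms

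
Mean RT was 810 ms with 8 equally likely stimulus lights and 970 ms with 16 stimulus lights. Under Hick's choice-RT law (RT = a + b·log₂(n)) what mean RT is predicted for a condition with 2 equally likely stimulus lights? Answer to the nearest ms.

RT is linear in log₂ n, so two points fix the line:
  b = (970 − 810) / (log₂ 16 − log₂ 8) = 160 / (4 − 3) = 160 ms/bit
  a = 810 − 160 × 3 = 330 ms
Then RT(2) = 330 + 160 × log₂ 2 = 330 + 160 × 1 ≈ 490.000 ms.

490 ms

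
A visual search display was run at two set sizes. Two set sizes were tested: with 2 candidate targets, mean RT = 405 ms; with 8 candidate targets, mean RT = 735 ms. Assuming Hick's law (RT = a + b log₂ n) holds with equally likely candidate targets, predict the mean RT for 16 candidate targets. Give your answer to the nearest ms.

900 ms

RT is linear in log₂ n, so two points fix the line:
  b = (735 − 405) / (log₂ 8 − log₂ 2) = 330 / (3 − 1) = 165 ms/bit
  a = 405 − 165 × 1 = 240 ms
Then RT(16) = 240 + 165 × log₂ 16 = 240 + 165 × 4 ≈ 900.000 ms.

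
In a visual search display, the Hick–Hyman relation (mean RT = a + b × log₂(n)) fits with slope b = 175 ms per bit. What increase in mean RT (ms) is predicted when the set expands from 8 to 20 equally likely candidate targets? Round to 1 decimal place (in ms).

231.3 ms

The intercept a cancels: ΔRT = b·(log₂ n₂ − log₂ n₁) = b·log₂(n₂/n₁).
log₂(20) − log₂(8) = 4.3219 − 3 = 1.3219.
ΔRT = 175 × 1.3219 = 231.337 ms.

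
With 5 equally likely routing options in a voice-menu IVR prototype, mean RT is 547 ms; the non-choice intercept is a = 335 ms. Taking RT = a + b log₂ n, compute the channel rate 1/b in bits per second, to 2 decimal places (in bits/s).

10.95 bits/s

Choice component = 547 − 335 = 212 ms over log₂(5) = 2.3219 bits.
b = 212 / 2.3219 = 91.303 ms/bit, so 1/b = 10.952 bits/s.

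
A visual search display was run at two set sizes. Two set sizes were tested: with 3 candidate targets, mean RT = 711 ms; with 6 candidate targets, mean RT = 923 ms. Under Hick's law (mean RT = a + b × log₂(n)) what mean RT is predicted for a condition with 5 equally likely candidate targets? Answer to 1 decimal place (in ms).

867.2 ms

Fit slope and intercept:
  b = (923 − 711) / (log₂ 6 − log₂ 3) = 212 / (2.5850 − 1.5850) = 212.000 ms/bit
  a = 711 − 212.000 × 1.5850 = 374.988 ms
Then RT(5) = 374.988 + 212.000 × log₂ 5 = 374.988 + 212.000 × 2.3219 ≈ 867.237 ms.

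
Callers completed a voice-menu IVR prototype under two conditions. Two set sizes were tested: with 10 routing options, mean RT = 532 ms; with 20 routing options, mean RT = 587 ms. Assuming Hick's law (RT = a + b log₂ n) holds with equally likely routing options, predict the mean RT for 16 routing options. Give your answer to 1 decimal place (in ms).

569.3 ms

RT is linear in log₂ n, so two points fix the line:
  b = (587 − 532) / (log₂ 20 − log₂ 10) = 55 / (4.3219 − 3.3219) = 55.000 ms/bit
  a = 532 − 55.000 × 3.3219 = 349.294 ms
Then RT(16) = 349.294 + 55.000 × log₂ 16 = 349.294 + 55.000 × 4 ≈ 569.294 ms.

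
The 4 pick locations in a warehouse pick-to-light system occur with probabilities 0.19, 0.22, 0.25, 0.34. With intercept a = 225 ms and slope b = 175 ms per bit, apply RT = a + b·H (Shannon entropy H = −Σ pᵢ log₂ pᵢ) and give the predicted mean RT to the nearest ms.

569 ms

H = 0.19·log₂(1/0.19) + 0.22·log₂(1/0.22) + 0.25·log₂(1/0.25) + 0.34·log₂(1/0.34) = 1.9650 bits.
RT = 225 + 175 × 1.9650 = 568.87 ms.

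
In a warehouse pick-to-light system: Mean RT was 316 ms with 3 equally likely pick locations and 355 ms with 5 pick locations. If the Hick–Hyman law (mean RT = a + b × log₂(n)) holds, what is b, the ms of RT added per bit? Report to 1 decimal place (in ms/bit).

52.9 ms/bit

b = (RT₂ − RT₁)/(log₂ n₂ − log₂ n₁) = (355 − 316)/(2.3219 − 1.5850) = 52.920 ms/bit.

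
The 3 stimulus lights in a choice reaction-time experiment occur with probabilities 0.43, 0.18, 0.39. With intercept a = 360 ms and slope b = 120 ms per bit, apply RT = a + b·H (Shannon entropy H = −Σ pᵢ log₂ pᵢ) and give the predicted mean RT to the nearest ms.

Entropy contributions −pᵢ log₂ pᵢ: 0.5236, 0.4453, 0.5298; sum H = 1.4987 bits.
RT = a + bH = 360 + 120·1.4987 = 539.84 ms.

540 ms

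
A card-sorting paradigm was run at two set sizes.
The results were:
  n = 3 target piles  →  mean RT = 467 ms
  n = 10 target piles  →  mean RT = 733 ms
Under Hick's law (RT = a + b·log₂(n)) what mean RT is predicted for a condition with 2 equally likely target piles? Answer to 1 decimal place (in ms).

377.4 ms

RT is linear in log₂ n, so two points fix the line:
  b = (733 − 467) / (log₂ 10 − log₂ 3) = 266 / (3.3219 − 1.5850) = 153.141 ms/bit
  a = 467 − 153.141 × 1.5850 = 224.278 ms
Then RT(2) = 224.278 + 153.141 × log₂ 2 = 224.278 + 153.141 × 1 ≈ 377.418 ms.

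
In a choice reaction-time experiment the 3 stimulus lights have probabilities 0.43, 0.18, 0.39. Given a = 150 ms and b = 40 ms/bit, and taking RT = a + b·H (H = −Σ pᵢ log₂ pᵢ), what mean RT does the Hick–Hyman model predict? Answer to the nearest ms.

210 ms

Entropy contributions −pᵢ log₂ pᵢ: 0.5236, 0.4453, 0.5298; sum H = 1.4987 bits.
RT = a + bH = 150 + 40·1.4987 = 209.95 ms.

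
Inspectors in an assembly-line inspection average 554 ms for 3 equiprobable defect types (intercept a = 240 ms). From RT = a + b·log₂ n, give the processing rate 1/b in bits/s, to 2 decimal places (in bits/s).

5.05 bits/s

Choice component = 554 − 240 = 314 ms over log₂(3) = 1.5850 bits.
b = 314 / 1.5850 = 198.112 ms/bit, so 1/b = 5.048 bits/s.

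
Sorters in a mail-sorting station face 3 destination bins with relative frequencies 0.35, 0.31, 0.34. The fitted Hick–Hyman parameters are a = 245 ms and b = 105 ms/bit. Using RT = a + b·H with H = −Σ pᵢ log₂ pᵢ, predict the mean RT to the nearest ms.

411 ms

Entropy contributions −pᵢ log₂ pᵢ: 0.5301, 0.5238, 0.5292; sum H = 1.5831 bits.
RT = a + bH = 245 + 105·1.5831 = 411.22 ms.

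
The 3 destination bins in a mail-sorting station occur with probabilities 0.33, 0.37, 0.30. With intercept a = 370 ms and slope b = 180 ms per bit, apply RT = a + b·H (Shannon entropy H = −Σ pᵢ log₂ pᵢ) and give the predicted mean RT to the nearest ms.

Entropy contributions −pᵢ log₂ pᵢ: 0.5278, 0.5307, 0.5211; sum H = 1.5796 bits.
RT = a + bH = 370 + 180·1.5796 = 654.34 ms.

654 ms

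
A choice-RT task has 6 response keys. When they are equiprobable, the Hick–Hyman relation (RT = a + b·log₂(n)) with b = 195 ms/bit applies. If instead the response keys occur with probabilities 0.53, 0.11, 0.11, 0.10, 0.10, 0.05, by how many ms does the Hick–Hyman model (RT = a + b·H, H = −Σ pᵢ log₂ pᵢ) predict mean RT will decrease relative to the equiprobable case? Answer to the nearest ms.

101 ms

The RT saving is b·ΔH. Equiprobable H₀ = log₂(6) = 2.5850 bits; with the given probabilities H = 2.0665 bits.
b·(H₀ − H) = 195 × (2.5850 − 2.0665) = 101.10 ms.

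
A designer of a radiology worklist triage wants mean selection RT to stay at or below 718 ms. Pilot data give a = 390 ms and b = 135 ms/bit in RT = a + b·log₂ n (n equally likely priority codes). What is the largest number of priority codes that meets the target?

5

135·log₂ n ≤ 718 − 390 = 328, giving log₂ n ≤ 2.4296 and n ≤ 5.388. The largest whole number is 5.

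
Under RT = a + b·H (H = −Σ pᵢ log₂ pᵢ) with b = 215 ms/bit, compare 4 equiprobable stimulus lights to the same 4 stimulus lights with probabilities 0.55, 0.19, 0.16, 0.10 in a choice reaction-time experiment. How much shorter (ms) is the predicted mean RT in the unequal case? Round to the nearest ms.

68 ms

The RT saving is b·ΔH. Equiprobable H₀ = log₂(4) = 2.0000 bits; with the given probabilities H = 1.6848 bits.
b·(H₀ − H) = 215 × (2.0000 − 1.6848) = 67.77 ms.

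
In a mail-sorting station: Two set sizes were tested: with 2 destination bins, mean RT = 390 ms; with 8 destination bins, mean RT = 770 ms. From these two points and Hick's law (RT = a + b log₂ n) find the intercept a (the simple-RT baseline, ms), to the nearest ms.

Slope: b = (770 − 390) / (log₂ 8 − log₂ 2) = 380/2.0000 = 190 ms/bit.
Intercept: a = 390 − 190·log₂(2) = 200.000 ms.

200 ms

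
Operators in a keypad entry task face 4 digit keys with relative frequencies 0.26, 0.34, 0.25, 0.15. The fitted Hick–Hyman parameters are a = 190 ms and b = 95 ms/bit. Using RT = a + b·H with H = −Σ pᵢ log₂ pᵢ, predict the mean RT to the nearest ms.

375 ms

H = 0.26·log₂(1/0.26) + 0.34·log₂(1/0.34) + 0.25·log₂(1/0.25) + 0.15·log₂(1/0.15) = 1.9450 bits.
RT = 190 + 95 × 1.9450 = 374.78 ms.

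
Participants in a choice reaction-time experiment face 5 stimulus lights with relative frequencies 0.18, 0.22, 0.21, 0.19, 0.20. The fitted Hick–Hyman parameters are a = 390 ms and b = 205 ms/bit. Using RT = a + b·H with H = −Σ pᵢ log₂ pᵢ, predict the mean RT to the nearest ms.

H = 0.18·log₂(1/0.18) + 0.22·log₂(1/0.22) + 0.21·log₂(1/0.21) + 0.19·log₂(1/0.19) + 0.20·log₂(1/0.20) = 2.3183 bits.
RT = 390 + 205 × 2.3183 = 865.25 ms.

865 ms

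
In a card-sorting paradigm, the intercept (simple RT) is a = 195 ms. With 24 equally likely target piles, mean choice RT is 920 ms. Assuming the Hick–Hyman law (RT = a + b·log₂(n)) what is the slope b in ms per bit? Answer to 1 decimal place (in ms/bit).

b = (920 − 195) / log₂(24) = 725 / 4.5850 = 158.126 ms/bit.

158.1 ms/bit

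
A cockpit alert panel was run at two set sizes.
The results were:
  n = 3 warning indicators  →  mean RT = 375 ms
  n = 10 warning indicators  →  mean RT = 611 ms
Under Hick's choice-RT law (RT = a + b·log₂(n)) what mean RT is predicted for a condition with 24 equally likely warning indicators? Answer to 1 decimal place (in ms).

RT is linear in log₂ n, so two points fix the line:
  b = (611 − 375) / (log₂ 10 − log₂ 3) = 236 / (3.3219 − 1.5850) = 135.869 ms/bit
  a = 375 − 135.869 × 1.5850 = 159.653 ms
Then RT(24) = 159.653 + 135.869 × log₂ 24 = 159.653 + 135.869 × 4.5850 ≈ 782.607 ms.

782.6 ms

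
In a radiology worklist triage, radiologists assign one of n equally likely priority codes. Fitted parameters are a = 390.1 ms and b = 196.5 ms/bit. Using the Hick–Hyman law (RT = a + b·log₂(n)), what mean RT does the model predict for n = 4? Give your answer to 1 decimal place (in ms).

783.1 ms

log₂(4) = 2 bits, so RT = 390.1 + 196.5 × 2 ≈ 783.100 ms.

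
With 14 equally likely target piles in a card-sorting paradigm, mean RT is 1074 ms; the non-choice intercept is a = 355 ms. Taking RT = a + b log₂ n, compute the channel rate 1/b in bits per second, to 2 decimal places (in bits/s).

5.30 bits/s

b = (1074 − 355)/log₂ 14 = 719/3.8074 = 188.845 ms per bit = 0.18885 s/bit; the reciprocal is 5.295 bits/s.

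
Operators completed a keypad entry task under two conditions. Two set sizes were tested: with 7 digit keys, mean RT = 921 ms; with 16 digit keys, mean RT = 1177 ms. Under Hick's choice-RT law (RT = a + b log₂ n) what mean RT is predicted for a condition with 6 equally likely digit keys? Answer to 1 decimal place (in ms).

With log₂ n on the abscissa the relation is linear; from the two conditions:
  b = (1177 − 921) / (log₂ 16 − log₂ 7) = 256 / (4 − 2.8074) = 214.649 ms/bit
  a = 921 − 214.649 × 2.8074 = 318.404 ms
Then RT(6) = 318.404 + 214.649 × log₂ 6 = 318.404 + 214.649 × 2.5850 ≈ 873.264 ms.

873.3 ms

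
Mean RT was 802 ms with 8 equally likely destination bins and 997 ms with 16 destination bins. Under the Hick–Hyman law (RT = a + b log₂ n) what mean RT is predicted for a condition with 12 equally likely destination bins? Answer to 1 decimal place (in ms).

RT is linear in log₂ n, so two points fix the line:
  b = (997 − 802) / (log₂ 16 − log₂ 8) = 195 / (4 − 3) = 195.000 ms/bit
  a = 802 − 195.000 × 3 = 217.000 ms
Then RT(12) = 217.000 + 195.000 × log₂ 12 = 217.000 + 195.000 × 3.5850 ≈ 916.068 ms.

916.1 ms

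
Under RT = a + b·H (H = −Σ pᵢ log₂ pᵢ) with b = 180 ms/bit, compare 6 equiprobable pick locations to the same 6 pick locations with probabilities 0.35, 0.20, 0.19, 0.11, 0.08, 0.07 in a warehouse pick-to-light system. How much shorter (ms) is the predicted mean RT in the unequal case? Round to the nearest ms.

The RT saving is b·ΔH. Equiprobable H₀ = log₂(6) = 2.5850 bits; with the given probabilities H = 2.3601 bits.
b·(H₀ − H) = 180 × (2.5850 − 2.3601) = 40.48 ms.

40 ms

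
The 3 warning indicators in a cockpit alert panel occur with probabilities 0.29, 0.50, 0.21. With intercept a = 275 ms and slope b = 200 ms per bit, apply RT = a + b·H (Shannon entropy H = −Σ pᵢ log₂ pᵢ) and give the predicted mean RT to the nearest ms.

573 ms

H = 0.29·log₂(1/0.29) + 0.50·log₂(1/0.50) + 0.21·log₂(1/0.21) = 1.4907 bits.
RT = 275 + 200 × 1.4907 = 573.15 ms.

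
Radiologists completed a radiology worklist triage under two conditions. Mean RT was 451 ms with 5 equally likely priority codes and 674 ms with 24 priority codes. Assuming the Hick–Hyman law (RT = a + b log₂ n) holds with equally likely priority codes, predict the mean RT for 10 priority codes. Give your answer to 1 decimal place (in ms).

549.5 ms

RT is linear in log₂ n, so two points fix the line:
  b = (674 − 451) / (log₂ 24 − log₂ 5) = 223 / (4.5850 − 2.3219) = 98.540 ms/bit
  a = 451 − 98.540 × 2.3219 = 222.197 ms
Then RT(10) = 222.197 + 98.540 × log₂ 10 = 222.197 + 98.540 × 3.3219 ≈ 549.540 ms.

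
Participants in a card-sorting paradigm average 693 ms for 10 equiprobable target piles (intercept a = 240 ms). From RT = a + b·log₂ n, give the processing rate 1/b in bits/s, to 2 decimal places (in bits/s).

b = (693 − 240)/log₂ 10 = 453/3.3219 = 136.367 ms per bit = 0.13637 s/bit; the reciprocal is 7.333 bits/s.

7.33 bits/s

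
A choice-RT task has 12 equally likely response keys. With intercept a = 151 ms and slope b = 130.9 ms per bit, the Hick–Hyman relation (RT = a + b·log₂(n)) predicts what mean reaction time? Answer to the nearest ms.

log₂(12) = 3.5850 bits, so RT = 151 + 130.9 × 3.5850 ≈ 620.272 ms.

620 ms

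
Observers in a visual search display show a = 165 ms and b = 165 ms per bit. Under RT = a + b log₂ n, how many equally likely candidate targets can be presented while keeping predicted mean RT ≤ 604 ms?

6

Information budget: (604 − 165)/165 = 2.6606 bits, so n ≤ 2^2.6606 = 6.323 → at most 6.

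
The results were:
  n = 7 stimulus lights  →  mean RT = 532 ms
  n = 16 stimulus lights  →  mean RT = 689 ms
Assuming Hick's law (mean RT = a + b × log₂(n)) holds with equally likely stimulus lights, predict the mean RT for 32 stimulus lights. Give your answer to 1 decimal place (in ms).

820.6 ms

With log₂ n on the abscissa the relation is linear; from the two conditions:
  b = (689 − 532) / (log₂ 16 − log₂ 7) = 157 / (4 − 2.8074) = 131.640 ms/bit
  a = 532 − 131.640 × 2.8074 = 162.439 ms
Then RT(32) = 162.439 + 131.640 × log₂ 32 = 162.439 + 131.640 × 5 ≈ 820.640 ms.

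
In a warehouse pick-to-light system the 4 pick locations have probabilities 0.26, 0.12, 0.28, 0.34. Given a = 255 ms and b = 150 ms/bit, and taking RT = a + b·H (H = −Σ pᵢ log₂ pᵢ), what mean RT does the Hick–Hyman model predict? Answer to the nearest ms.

542 ms

Entropy contributions −pᵢ log₂ pᵢ: 0.5053, 0.3671, 0.5142, 0.5292; sum H = 1.9157 bits.
RT = a + bH = 255 + 150·1.9157 = 542.36 ms.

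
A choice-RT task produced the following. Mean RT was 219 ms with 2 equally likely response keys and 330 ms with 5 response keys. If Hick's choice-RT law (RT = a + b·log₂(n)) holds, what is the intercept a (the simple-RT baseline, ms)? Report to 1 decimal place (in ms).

135.0 ms

b = (RT₂ − RT₁)/(log₂ n₂ − log₂ n₁) = (330 − 219)/(2.3219 − 1) = 83.968 ms/bit.
a = RT₁ − b·log₂ n₁ = 219 − 83.968 × 1 = 135.032 ms.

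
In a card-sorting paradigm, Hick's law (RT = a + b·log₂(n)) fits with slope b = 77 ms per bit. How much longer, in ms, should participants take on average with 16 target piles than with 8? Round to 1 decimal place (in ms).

Only the slope matters, since a is common to both: ΔRT = b·log₂(n₂/n₁).
log₂(16) − log₂(8) = log₂(16/8) = log₂(2) = 1.
ΔRT = 77 × 1.0000 = 77.000 ms.

77.0 ms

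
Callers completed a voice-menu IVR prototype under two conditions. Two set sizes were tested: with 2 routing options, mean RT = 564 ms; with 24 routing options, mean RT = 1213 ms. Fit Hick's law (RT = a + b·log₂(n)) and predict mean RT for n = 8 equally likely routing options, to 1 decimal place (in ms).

Solve the two-equation system in a and b:
  b = (1213 − 564) / (log₂ 24 − log₂ 2) = 649 / (4.5850 − 1) = 181.034 ms/bit
  a = 564 − 181.034 × 1 = 382.966 ms
Then RT(8) = 382.966 + 181.034 × log₂ 8 = 382.966 + 181.034 × 3 ≈ 926.068 ms.

926.1 ms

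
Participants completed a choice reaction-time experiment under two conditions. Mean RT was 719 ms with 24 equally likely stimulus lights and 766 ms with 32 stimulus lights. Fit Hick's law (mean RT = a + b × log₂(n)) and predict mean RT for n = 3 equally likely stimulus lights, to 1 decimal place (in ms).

379.3 ms

RT is linear in log₂ n, so two points fix the line:
  b = (766 − 719) / (log₂ 32 − log₂ 24) = 47 / (5 − 4.5850) = 113.243 ms/bit
  a = 719 − 113.243 × 4.5850 = 199.786 ms
Then RT(3) = 199.786 + 113.243 × log₂ 3 = 199.786 + 113.243 × 1.5850 ≈ 379.272 ms.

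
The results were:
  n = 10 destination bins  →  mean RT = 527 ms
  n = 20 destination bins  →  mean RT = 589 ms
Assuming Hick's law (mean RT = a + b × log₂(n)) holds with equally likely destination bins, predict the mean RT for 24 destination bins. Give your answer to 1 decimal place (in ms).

605.3 ms

Fit slope and intercept:
  b = (589 − 527) / (log₂ 20 − log₂ 10) = 62 / (4.3219 − 3.3219) = 62.000 ms/bit
  a = 527 − 62.000 × 3.3219 = 321.040 ms
Then RT(24) = 321.040 + 62.000 × log₂ 24 = 321.040 + 62.000 × 4.5850 ≈ 605.308 ms.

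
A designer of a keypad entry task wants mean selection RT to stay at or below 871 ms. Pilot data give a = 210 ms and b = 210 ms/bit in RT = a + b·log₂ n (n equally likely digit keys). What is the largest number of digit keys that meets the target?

8

Set 210 + 210·log₂ n ≤ 871 → log₂ n ≤ (871 − 210)/210 = 3.1476.
So n ≤ 2^3.1476 = 8.862; the largest integer n is 8.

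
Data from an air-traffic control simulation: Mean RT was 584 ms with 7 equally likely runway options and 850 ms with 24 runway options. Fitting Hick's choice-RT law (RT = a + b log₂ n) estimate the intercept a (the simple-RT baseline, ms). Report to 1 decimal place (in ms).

163.9 ms

b = (RT₂ − RT₁)/(log₂ n₂ − log₂ n₁) = (850 − 584)/(4.5850 − 2.8074) = 149.639 ms/bit.
Intercept: a = 584 − 149.639·log₂(7) = 163.909 ms.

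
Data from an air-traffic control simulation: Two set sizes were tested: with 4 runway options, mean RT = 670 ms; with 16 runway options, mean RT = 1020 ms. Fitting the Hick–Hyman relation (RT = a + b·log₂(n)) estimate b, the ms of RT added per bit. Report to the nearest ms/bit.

175 ms/bit

The slope on a log₂ axis is (1020 − 670) / (4 − 2) = 175 ms/bit.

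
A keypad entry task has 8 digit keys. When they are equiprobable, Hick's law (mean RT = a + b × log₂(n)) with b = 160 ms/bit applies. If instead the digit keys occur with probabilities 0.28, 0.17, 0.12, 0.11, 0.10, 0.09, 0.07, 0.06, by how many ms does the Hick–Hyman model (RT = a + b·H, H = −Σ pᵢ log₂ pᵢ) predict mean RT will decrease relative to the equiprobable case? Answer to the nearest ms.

28 ms

The RT saving is b·ΔH. Equiprobable H₀ = log₂(8) = 3.0000 bits; with the given probabilities H = 2.8231 bits.
b·(H₀ − H) = 160 × (3.0000 − 2.8231) = 28.30 ms.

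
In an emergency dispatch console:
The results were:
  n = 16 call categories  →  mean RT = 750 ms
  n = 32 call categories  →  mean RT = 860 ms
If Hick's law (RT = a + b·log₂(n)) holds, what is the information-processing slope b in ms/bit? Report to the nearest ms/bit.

b = (RT₂ − RT₁)/(log₂ n₂ − log₂ n₁) = (860 − 750)/(5 − 4) = 110 ms/bit.

110 ms/bit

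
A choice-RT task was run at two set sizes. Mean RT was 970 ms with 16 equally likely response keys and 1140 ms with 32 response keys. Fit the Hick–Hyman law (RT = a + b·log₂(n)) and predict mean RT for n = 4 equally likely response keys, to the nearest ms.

RT is linear in log₂ n, so two points fix the line:
  b = (1140 − 970) / (log₂ 32 − log₂ 16) = 170 / (5 − 4) = 170 ms/bit
  a = 970 − 170 × 4 = 290 ms
Then RT(4) = 290 + 170 × log₂ 4 = 290 + 170 × 2 ≈ 630.000 ms.

630 ms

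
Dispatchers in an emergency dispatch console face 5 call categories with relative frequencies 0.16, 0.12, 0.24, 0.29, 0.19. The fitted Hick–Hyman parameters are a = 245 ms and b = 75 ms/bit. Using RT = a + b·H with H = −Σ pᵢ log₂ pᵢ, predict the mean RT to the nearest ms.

414 ms

Entropy contributions −pᵢ log₂ pᵢ: 0.4230, 0.3671, 0.4941, 0.5179, 0.4552; sum H = 2.2573 bits.
RT = a + bH = 245 + 75·2.2573 = 414.30 ms.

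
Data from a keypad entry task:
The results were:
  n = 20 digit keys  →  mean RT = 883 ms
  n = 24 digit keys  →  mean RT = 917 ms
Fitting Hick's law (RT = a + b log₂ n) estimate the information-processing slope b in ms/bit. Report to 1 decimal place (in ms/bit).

b = (RT₂ − RT₁)/(log₂ n₂ − log₂ n₁) = (917 − 883)/(4.5850 − 4.3219) = 129.261 ms/bit.

129.3 ms/bit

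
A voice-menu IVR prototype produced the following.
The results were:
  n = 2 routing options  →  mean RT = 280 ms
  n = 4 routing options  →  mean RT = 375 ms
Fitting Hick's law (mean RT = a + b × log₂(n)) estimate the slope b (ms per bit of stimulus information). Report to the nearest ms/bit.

95 ms/bit

b = (RT₂ − RT₁)/(log₂ n₂ − log₂ n₁) = (375 − 280)/(2 − 1) = 95 ms/bit.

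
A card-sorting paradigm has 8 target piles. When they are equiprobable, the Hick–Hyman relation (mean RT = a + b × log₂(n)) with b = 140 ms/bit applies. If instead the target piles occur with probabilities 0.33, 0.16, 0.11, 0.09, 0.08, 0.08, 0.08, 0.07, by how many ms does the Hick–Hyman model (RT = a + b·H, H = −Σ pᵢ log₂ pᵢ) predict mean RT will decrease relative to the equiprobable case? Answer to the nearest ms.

The RT saving is b·ΔH. Equiprobable H₀ = log₂(8) = 3.0000 bits; with the given probabilities H = 2.7569 bits.
b·(H₀ − H) = 140 × (3.0000 − 2.7569) = 34.04 ms.

34 ms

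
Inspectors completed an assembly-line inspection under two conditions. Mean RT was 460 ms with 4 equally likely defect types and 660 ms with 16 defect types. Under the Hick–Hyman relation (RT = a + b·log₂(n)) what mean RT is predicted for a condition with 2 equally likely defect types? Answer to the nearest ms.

Fit slope and intercept:
  b = (660 − 460) / (log₂ 16 − log₂ 4) = 200 / (4 − 2) = 100 ms/bit
  a = 460 − 100 × 2 = 260 ms
Then RT(2) = 260 + 100 × log₂ 2 = 260 + 100 × 1 ≈ 360.000 ms.

360 ms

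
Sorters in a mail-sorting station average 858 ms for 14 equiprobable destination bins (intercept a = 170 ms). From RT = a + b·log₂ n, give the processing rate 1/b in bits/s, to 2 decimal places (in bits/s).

Choice component = 858 − 170 = 688 ms over log₂(14) = 3.8074 bits.
b = 688 / 3.8074 = 180.703 ms/bit, so 1/b = 5.534 bits/s.

5.53 bits/s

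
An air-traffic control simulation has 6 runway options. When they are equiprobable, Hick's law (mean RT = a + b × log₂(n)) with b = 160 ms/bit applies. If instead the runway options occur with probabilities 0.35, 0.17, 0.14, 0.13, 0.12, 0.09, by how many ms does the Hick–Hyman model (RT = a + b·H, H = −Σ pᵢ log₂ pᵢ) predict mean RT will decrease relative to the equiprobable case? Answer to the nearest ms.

The RT saving is b·ΔH. Equiprobable H₀ = log₂(6) = 2.5850 bits; with the given probabilities H = 2.4242 bits.
b·(H₀ − H) = 160 × (2.5850 − 2.4242) = 25.73 ms.

26 ms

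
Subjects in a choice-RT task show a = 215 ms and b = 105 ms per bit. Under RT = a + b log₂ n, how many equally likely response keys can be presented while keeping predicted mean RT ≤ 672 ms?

20

105·log₂ n ≤ 672 − 215 = 457, giving log₂ n ≤ 4.3524 and n ≤ 20.427. The largest whole number is 20.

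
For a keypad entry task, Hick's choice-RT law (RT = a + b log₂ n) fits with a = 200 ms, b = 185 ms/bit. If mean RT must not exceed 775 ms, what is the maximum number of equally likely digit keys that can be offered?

8

Information budget: (775 − 200)/185 = 3.1081 bits, so n ≤ 2^3.1081 = 8.623 → at most 8.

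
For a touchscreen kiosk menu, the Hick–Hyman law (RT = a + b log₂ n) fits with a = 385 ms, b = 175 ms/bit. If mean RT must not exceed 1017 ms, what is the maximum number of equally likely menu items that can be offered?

Set 385 + 175·log₂ n ≤ 1017 → log₂ n ≤ (1017 − 385)/175 = 3.6114.
So n ≤ 2^3.6114 = 12.222; the largest integer n is 12.

12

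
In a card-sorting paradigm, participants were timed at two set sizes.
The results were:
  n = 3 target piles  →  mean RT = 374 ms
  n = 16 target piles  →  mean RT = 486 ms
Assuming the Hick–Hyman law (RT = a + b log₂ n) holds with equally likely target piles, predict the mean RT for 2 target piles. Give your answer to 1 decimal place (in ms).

346.9 ms

With log₂ n on the abscissa the relation is linear; from the two conditions:
  b = (486 − 374) / (log₂ 16 − log₂ 3) = 112 / (4 − 1.5850) = 46.376 ms/bit
  a = 374 − 46.376 × 1.5850 = 300.496 ms
Then RT(2) = 300.496 + 46.376 × log₂ 2 = 300.496 + 46.376 × 1 ≈ 346.872 ms.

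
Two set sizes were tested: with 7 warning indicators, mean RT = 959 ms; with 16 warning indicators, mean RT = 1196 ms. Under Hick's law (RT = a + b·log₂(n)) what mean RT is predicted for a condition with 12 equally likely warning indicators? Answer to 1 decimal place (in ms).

Solve the two-equation system in a and b:
  b = (1196 − 959) / (log₂ 16 − log₂ 7) = 237 / (4 − 2.8074) = 198.718 ms/bit
  a = 959 − 198.718 × 2.8074 = 401.128 ms
Then RT(12) = 401.128 + 198.718 × log₂ 12 = 401.128 + 198.718 × 3.5850 ≈ 1113.525 ms.

1113.5 ms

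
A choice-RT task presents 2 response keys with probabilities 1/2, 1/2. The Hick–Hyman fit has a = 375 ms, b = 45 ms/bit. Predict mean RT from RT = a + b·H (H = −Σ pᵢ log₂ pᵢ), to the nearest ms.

H = −Σ pᵢ log₂ pᵢ = 0.5·1 + 0.5·1 = 1.000 bits.
RT = 375 + 45 × 1.000 = 420.00 ms.

420 ms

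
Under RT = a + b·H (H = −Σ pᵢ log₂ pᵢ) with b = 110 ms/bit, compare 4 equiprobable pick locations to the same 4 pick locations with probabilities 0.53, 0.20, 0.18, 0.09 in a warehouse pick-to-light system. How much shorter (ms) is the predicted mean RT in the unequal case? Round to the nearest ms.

The RT saving is b·ΔH. Equiprobable H₀ = log₂(4) = 2.0000 bits; with the given probabilities H = 1.7078 bits.
b·(H₀ − H) = 110 × (2.0000 − 1.7078) = 32.14 ms.

32 ms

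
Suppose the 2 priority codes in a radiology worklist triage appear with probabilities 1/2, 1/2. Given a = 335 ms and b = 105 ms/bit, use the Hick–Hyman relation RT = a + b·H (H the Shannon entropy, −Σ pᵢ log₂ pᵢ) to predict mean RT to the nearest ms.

Each term −pᵢ log₂ pᵢ: 0.5·1 + 0.5·1; summed, H = 1.000 bits.
Mean RT = a + bH = 335 + 105·1.000 = 440.00 ms.

440 ms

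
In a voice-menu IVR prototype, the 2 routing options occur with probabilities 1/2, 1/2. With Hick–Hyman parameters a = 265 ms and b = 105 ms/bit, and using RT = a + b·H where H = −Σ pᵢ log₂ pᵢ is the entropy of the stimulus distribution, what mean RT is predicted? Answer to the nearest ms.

H = −Σ pᵢ log₂ pᵢ = 0.5·1 + 0.5·1 = 1.000 bits.
RT = 265 + 105 × 1.000 = 370.00 ms.

370 ms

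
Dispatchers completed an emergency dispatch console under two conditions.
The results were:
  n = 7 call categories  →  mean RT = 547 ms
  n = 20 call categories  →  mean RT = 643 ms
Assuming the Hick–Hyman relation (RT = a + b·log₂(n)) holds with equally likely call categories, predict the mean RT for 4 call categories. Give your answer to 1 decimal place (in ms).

495.8 ms

Fit slope and intercept:
  b = (643 − 547) / (log₂ 20 − log₂ 7) = 96 / (4.3219 − 2.8074) = 63.384 ms/bit
  a = 547 − 63.384 × 2.8074 = 369.058 ms
Then RT(4) = 369.058 + 63.384 × log₂ 4 = 369.058 + 63.384 × 2 ≈ 495.826 ms.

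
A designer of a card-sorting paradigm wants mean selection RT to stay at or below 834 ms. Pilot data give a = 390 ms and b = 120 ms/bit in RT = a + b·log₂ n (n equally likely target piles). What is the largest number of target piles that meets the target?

Set 390 + 120·log₂ n ≤ 834 → log₂ n ≤ (834 − 390)/120 = 3.7000.
So n ≤ 2^3.7000 = 12.996; the largest integer n is 12.

12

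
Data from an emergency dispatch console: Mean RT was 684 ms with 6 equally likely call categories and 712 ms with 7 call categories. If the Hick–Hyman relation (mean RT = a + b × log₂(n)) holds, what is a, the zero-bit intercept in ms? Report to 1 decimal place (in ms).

358.5 ms

Slope: b = (712 − 684) / (log₂ 7 − log₂ 6) = 28/0.2224 = 125.904 ms/bit.
Intercept: a = 684 − 125.904·log₂(6) = 358.544 ms.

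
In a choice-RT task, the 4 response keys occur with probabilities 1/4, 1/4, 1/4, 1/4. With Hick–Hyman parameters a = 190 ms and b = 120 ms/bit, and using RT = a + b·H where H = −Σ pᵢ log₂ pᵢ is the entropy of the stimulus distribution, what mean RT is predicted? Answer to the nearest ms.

430 ms

H = −Σ pᵢ log₂ pᵢ = 0.25·2 + 0.25·2 + 0.25·2 + 0.25·2 = 2.000 bits.
RT = 190 + 120 × 2.000 = 430.00 ms.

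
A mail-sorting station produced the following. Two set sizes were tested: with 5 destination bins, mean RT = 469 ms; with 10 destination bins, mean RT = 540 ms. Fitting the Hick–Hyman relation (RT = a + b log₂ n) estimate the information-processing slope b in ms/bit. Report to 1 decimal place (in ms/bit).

71.0 ms/bit

The slope on a log₂ axis is (540 − 469) / (3.3219 − 2.3219) = 71.000 ms/bit.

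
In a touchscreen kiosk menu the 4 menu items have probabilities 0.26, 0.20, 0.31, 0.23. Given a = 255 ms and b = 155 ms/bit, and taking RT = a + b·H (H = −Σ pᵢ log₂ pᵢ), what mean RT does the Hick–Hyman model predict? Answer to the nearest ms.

H = 0.26·log₂(1/0.26) + 0.20·log₂(1/0.20) + 0.31·log₂(1/0.31) + 0.23·log₂(1/0.23) = 1.9811 bits.
RT = 255 + 155 × 1.9811 = 562.08 ms.

562 ms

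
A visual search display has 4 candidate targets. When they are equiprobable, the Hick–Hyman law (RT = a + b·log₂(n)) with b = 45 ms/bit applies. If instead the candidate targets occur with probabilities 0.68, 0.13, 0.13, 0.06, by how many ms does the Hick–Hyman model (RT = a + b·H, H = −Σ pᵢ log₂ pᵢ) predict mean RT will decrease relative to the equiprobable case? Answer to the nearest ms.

28 ms

Equiprobable entropy H₀ = log₂ 4 = 2.0000 bits.
Skewed entropy H = −Σ pᵢ log₂ pᵢ = 1.3872 bits.
ΔRT = b·(H₀ − H) = 45 × 0.6128 = 27.58 ms.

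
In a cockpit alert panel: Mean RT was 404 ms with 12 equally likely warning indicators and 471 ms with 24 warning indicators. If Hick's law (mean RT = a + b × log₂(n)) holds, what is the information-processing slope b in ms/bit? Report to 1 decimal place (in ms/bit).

67.0 ms/bit

Slope: b = (471 − 404) / (log₂ 24 − log₂ 12) = 67/1.0000 = 67.000 ms/bit.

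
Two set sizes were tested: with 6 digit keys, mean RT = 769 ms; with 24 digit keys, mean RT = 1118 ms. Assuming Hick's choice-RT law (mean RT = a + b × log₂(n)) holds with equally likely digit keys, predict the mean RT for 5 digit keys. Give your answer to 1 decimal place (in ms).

With log₂ n on the abscissa the relation is linear; from the two conditions:
  b = (1118 − 769) / (log₂ 24 − log₂ 6) = 349 / (4.5850 − 2.5850) = 174.500 ms/bit
  a = 769 − 174.500 × 2.5850 = 317.924 ms
Then RT(5) = 317.924 + 174.500 × log₂ 5 = 317.924 + 174.500 × 2.3219 ≈ 723.100 ms.

723.1 ms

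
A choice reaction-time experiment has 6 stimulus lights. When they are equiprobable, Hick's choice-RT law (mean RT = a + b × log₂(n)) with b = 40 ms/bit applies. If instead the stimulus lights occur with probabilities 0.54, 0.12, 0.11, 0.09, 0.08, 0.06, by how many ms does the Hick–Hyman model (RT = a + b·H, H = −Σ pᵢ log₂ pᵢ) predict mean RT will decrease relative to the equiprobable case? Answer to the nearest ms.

22 ms

Equiprobable entropy H₀ = log₂ 6 = 2.5850 bits.
Skewed entropy H = −Σ pᵢ log₂ pᵢ = 2.0451 bits.
ΔRT = b·(H₀ − H) = 40 × 0.5399 = 21.59 ms.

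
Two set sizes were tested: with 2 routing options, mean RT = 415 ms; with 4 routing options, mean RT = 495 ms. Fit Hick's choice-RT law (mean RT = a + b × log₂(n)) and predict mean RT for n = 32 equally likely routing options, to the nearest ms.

735 ms

Solve the two-equation system in a and b:
  b = (495 − 415) / (log₂ 4 − log₂ 2) = 80 / (2 − 1) = 80 ms/bit
  a = 415 − 80 × 1 = 335 ms
Then RT(32) = 335 + 80 × log₂ 32 = 335 + 80 × 5 ≈ 735.000 ms.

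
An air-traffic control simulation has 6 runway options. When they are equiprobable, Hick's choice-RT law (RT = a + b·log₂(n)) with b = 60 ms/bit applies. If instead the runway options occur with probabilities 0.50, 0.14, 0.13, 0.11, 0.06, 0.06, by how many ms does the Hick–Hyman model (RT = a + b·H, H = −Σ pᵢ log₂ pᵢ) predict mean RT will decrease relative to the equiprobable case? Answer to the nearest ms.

The RT saving is b·ΔH. Equiprobable H₀ = log₂(6) = 2.5850 bits; with the given probabilities H = 2.1171 bits.
b·(H₀ − H) = 60 × (2.5850 − 2.1171) = 28.07 ms.

28 ms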